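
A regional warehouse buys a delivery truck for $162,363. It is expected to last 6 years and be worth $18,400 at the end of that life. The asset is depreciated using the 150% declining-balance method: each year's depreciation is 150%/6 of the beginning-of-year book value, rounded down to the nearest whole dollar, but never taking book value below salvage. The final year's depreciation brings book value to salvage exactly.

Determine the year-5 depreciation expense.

Depreciable base = $162,363 − $18,400 = $143,963.
Year 1: ⌊$162,363 × 150%/6⌋ = $40,590. Book value $121,773.
Year 2: ⌊$121,773 × 150%/6⌋ = $30,443. Book value $91,330.
Year 3: ⌊$91,330 × 150%/6⌋ = $22,832. Book value $68,498.
Year 4: ⌊$68,498 × 150%/6⌋ = $17,124. Book value $51,374.
Year 5: ⌊$51,374 × 150%/6⌋ = $12,843. Book value $38,531.

$12,843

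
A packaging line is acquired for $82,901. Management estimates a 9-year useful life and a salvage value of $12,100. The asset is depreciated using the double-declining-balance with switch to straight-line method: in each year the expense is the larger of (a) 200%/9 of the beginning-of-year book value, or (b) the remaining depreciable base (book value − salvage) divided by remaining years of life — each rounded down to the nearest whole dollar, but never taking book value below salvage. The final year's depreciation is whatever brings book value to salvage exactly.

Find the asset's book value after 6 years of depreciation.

$18,354

Depreciable base = $82,901 − $12,100 = $70,801.
Year 1: DB = ⌊$82,901 × 200%/9⌋ = $18,422; SL = ⌊$70,801/9⌋ = $7,866 → take DB $18,422. Book value $64,479.
Year 2: DB = ⌊$64,479 × 200%/9⌋ = $14,328; SL = ⌊$52,379/8⌋ = $6,547 → take DB $14,328. Book value $50,151.
Year 3: DB = ⌊$50,151 × 200%/9⌋ = $11,144; SL = ⌊$38,051/7⌋ = $5,435 → take DB $11,144. Book value $39,007.
Year 4: DB = ⌊$39,007 × 200%/9⌋ = $8,668; SL = ⌊$26,907/6⌋ = $4,484 → take DB $8,668. Book value $30,339.
Year 5: DB = ⌊$30,339 × 200%/9⌋ = $6,742; SL = ⌊$18,239/5⌋ = $3,647 → take DB $6,742. Book value $23,597.
Year 6: DB = ⌊$23,597 × 200%/9⌋ = $5,243; SL = ⌊$11,497/4⌋ = $2,874 → take DB $5,243. Book value $18,354.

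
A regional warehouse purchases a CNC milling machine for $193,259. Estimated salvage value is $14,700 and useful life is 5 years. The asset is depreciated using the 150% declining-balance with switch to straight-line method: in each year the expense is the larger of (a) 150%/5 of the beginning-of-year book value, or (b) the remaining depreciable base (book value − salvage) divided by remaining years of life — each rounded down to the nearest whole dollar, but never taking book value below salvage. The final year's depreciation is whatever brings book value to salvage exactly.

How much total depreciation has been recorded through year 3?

$126,970

Depreciable base = $193,259 − $14,700 = $178,559.
Year 1: DB = ⌊$193,259 × 150%/5⌋ = $57,977; SL = ⌊$178,559/5⌋ = $35,711 → take DB $57,977. Book value $135,282.
Year 2: DB = ⌊$135,282 × 150%/5⌋ = $40,584; SL = ⌊$120,582/4⌋ = $30,145 → take DB $40,584. Book value $94,698.
Year 3: DB = ⌊$94,698 × 150%/5⌋ = $28,409; SL = ⌊$79,998/3⌋ = $26,666 → take DB $28,409. Book value $66,289.
Accumulated through year 3 = $193,259 − $66,289 = $126,970.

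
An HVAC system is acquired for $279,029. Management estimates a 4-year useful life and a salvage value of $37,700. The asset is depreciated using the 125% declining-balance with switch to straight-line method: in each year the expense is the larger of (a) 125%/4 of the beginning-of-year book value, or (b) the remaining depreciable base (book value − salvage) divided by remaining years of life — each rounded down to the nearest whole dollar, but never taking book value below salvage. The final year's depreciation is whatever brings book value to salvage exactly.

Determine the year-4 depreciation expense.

$47,093

Depreciable base = $279,029 − $37,700 = $241,329.
Year 1: DB = ⌊$279,029 × 125%/4⌋ = $87,196; SL = ⌊$241,329/4⌋ = $60,332 → take DB $87,196. Book value $191,833.
Year 2: DB = ⌊$191,833 × 125%/4⌋ = $59,947; SL = ⌊$154,133/3⌋ = $51,377 → take DB $59,947. Book value $131,886.
Year 3: DB = ⌊$131,886 × 125%/4⌋ = $41,214; SL = ⌊$94,186/2⌋ = $47,093 → take SL $47,093. Book value $84,793.
Year 4 (final): $84,793 − $37,700 = $47,093. Book value $37,700.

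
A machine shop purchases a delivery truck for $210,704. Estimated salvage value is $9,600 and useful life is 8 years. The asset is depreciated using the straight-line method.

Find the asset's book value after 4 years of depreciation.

$110,152

Depreciable base = $210,704 − $9,600 = $201,104.
Annual expense = $201,104 / 8 = $25,138.
End of year 1: book value $185,566.
End of year 2: book value $160,428.
End of year 3: book value $135,290.
End of year 4: book value $110,152.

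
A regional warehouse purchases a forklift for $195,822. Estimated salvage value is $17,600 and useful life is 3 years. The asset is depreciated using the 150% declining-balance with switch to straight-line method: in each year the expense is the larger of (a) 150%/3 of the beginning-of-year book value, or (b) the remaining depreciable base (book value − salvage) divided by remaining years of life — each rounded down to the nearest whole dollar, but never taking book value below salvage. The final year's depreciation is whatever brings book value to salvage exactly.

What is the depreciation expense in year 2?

Depreciable base = $195,822 − $17,600 = $178,222.
Year 1: DB = ⌊$195,822 × 150%/3⌋ = $97,911; SL = ⌊$178,222/3⌋ = $59,407 → take DB $97,911. Book value $97,911.
Year 2: DB = ⌊$97,911 × 150%/3⌋ = $48,955; SL = ⌊$80,311/2⌋ = $40,155 → take DB $48,955. Book value $48,956.

$48,955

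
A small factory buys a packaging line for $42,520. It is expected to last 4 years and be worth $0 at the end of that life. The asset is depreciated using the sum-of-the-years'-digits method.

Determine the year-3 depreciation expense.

$8,504

Depreciable base = $42,520 − $0 = $42,520.
Sum of the years' digits = 4+3+2+1 = 10.
Year 1: $42,520 × 4/10 = $17,008. Book value $25,512.
Year 2: $42,520 × 3/10 = $12,756. Book value $12,756.
Year 3: $42,520 × 2/10 = $8,504. Book value $4,252.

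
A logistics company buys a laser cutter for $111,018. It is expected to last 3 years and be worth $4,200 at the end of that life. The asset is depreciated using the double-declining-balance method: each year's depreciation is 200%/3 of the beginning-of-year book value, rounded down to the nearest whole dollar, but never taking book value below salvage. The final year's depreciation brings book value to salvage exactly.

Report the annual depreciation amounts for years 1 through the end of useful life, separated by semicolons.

$74,012; $24,670; $8,136

Depreciable base = $111,018 − $4,200 = $106,818.
Year 1: ⌊$111,018 × 200%/3⌋ = $74,012. Book value $37,006.
Year 2: ⌊$37,006 × 200%/3⌋ = $24,670. Book value $12,336.
Year 3 (final): $12,336 − $4,200 = $8,136. Book value $4,200.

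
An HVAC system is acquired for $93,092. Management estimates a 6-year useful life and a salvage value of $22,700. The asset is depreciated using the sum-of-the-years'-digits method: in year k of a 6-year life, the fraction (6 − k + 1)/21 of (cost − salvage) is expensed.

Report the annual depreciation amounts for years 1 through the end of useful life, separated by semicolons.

$20,112; $16,760; $13,408; $10,056; $6,704; $3,352

Depreciable base = $93,092 − $22,700 = $70,392.
Sum of the years' digits = 6+5+4+3+2+1 = 21.
Year 1: $70,392 × 6/21 = $20,112. Book value $72,980.
Year 2: $70,392 × 5/21 = $16,760. Book value $56,220.
Year 3: $70,392 × 4/21 = $13,408. Book value $42,812.
Year 4: $70,392 × 3/21 = $10,056. Book value $32,756.
Year 5: $70,392 × 2/21 = $6,704. Book value $26,052.
Year 6: $70,392 × 1/21 = $3,352. Book value $22,700.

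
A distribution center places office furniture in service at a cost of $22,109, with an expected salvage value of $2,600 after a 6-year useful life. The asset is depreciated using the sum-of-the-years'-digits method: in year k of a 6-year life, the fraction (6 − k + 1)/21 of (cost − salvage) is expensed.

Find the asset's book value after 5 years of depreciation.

Depreciable base = $22,109 − $2,600 = $19,509.
Sum of the years' digits = 6+5+4+3+2+1 = 21.
Year 1: $19,509 × 6/21 = $5,574. Book value $16,535.
Year 2: $19,509 × 5/21 = $4,645. Book value $11,890.
Year 3: $19,509 × 4/21 = $3,716. Book value $8,174.
Year 4: $19,509 × 3/21 = $2,787. Book value $5,387.
Year 5: $19,509 × 2/21 = $1,858. Book value $3,529.

$3,529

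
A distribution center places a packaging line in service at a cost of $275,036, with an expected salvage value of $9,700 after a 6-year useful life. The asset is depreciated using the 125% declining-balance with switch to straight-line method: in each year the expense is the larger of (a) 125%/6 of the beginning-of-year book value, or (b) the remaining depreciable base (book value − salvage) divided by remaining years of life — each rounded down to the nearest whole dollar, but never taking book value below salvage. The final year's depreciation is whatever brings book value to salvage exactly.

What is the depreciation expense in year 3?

Depreciable base = $275,036 − $9,700 = $265,336.
Year 1: DB = ⌊$275,036 × 125%/6⌋ = $57,299; SL = ⌊$265,336/6⌋ = $44,222 → take DB $57,299. Book value $217,737.
Year 2: DB = ⌊$217,737 × 125%/6⌋ = $45,361; SL = ⌊$208,037/5⌋ = $41,607 → take DB $45,361. Book value $172,376.
Year 3: DB = ⌊$172,376 × 125%/6⌋ = $35,911; SL = ⌊$162,676/4⌋ = $40,669 → take SL $40,669. Book value $131,707.

$40,669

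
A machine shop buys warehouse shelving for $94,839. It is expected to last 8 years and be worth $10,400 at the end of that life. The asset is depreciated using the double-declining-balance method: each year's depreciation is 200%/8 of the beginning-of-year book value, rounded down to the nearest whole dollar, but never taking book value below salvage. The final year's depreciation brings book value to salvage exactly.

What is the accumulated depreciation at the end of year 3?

Depreciable base = $94,839 − $10,400 = $84,439.
Year 1: ⌊$94,839 × 200%/8⌋ = $23,709. Book value $71,130.
Year 2: ⌊$71,130 × 200%/8⌋ = $17,782. Book value $53,348.
Year 3: ⌊$53,348 × 200%/8⌋ = $13,337. Book value $40,011.
Accumulated through year 3 = $94,839 − $40,011 = $54,828.

$54,828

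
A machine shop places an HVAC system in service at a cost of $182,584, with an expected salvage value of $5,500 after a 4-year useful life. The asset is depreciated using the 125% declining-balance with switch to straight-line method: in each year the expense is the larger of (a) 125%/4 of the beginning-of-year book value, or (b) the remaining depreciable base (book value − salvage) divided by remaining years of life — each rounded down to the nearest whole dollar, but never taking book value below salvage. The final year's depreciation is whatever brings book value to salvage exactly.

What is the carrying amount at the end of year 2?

$85,518

Depreciable base = $182,584 − $5,500 = $177,084.
Year 1: DB = ⌊$182,584 × 125%/4⌋ = $57,057; SL = ⌊$177,084/4⌋ = $44,271 → take DB $57,057. Book value $125,527.
Year 2: DB = ⌊$125,527 × 125%/4⌋ = $39,227; SL = ⌊$120,027/3⌋ = $40,009 → take SL $40,009. Book value $85,518.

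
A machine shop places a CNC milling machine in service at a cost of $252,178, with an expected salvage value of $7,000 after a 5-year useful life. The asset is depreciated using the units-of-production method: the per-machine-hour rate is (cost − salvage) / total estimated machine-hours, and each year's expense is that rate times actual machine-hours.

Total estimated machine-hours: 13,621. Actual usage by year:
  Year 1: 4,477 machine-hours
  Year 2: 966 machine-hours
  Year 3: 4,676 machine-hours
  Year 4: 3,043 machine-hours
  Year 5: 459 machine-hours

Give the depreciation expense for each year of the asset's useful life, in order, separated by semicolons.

Depreciable base = $252,178 − $7,000 = $245,178.
Rate = $245,178 / 13,621 machine-hours = $18 per machine-hour.
Year 1: 4,477 × $18 = $80,586. Book value $171,592.
Year 2: 966 × $18 = $17,388. Book value $154,204.
Year 3: 4,676 × $18 = $84,168. Book value $70,036.
Year 4: 3,043 × $18 = $54,774. Book value $15,262.
Year 5: 459 × $18 = $8,262. Book value $7,000.

$80,586; $17,388; $84,168; $54,774; $8,262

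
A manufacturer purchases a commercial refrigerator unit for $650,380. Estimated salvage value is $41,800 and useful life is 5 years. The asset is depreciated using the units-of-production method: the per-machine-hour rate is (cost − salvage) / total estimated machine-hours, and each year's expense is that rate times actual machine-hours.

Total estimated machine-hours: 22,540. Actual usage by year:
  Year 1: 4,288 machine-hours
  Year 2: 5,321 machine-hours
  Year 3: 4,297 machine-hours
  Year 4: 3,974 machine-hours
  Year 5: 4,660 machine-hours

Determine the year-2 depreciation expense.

$143,667

Depreciable base = $650,380 − $41,800 = $608,580.
Rate = $608,580 / 22,540 machine-hours = $27 per machine-hour.
Year 1: 4,288 × $27 = $115,776. Book value $534,604.
Year 2: 5,321 × $27 = $143,667. Book value $390,937.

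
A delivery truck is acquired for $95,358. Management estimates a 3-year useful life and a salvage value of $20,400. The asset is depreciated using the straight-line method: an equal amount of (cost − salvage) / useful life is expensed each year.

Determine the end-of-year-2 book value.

$45,386

Depreciable base = $95,358 − $20,400 = $74,958.
Annual expense = $74,958 / 3 = $24,986.
End of year 1: book value $70,372.
End of year 2: book value $45,386.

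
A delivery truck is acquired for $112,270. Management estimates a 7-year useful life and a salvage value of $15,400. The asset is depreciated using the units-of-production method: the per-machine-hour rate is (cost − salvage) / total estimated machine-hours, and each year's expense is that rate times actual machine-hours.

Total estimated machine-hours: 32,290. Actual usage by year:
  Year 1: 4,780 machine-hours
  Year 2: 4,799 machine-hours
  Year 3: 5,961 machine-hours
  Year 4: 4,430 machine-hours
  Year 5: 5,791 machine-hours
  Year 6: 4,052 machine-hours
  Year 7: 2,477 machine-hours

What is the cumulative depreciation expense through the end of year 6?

Depreciable base = $112,270 − $15,400 = $96,870.
Rate = $96,870 / 32,290 machine-hours = $3 per machine-hour.
Year 1: 4,780 × $3 = $14,340. Book value $97,930.
Year 2: 4,799 × $3 = $14,397. Book value $83,533.
Year 3: 5,961 × $3 = $17,883. Book value $65,650.
Year 4: 4,430 × $3 = $13,290. Book value $52,360.
Year 5: 5,791 × $3 = $17,373. Book value $34,987.
Year 6: 4,052 × $3 = $12,156. Book value $22,831.
Accumulated through year 6 = $112,270 − $22,831 = $89,439.

$89,439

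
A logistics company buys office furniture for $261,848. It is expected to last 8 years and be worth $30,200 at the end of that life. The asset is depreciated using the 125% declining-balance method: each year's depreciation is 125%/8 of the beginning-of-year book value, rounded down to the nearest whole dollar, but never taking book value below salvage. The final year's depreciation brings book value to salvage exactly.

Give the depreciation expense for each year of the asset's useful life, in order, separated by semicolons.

$40,913; $34,521; $29,127; $24,576; $20,736; $17,496; $14,762; $49,517

Depreciable base = $261,848 − $30,200 = $231,648.
Year 1: ⌊$261,848 × 125%/8⌋ = $40,913. Book value $220,935.
Year 2: ⌊$220,935 × 125%/8⌋ = $34,521. Book value $186,414.
Year 3: ⌊$186,414 × 125%/8⌋ = $29,127. Book value $157,287.
Year 4: ⌊$157,287 × 125%/8⌋ = $24,576. Book value $132,711.
Year 5: ⌊$132,711 × 125%/8⌋ = $20,736. Book value $111,975.
Year 6: ⌊$111,975 × 125%/8⌋ = $17,496. Book value $94,479.
Year 7: ⌊$94,479 × 125%/8⌋ = $14,762. Book value $79,717.
Year 8 (final): $79,717 − $30,200 = $49,517. Book value $30,200.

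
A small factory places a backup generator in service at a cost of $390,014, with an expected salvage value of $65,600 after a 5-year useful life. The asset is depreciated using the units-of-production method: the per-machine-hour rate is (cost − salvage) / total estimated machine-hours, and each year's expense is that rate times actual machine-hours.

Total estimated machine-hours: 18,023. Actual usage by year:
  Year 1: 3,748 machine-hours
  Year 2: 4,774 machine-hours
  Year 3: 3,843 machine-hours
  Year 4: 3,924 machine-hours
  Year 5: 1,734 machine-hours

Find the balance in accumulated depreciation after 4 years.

Depreciable base = $390,014 − $65,600 = $324,414.
Rate = $324,414 / 18,023 machine-hours = $18 per machine-hour.
Year 1: 3,748 × $18 = $67,464. Book value $322,550.
Year 2: 4,774 × $18 = $85,932. Book value $236,618.
Year 3: 3,843 × $18 = $69,174. Book value $167,444.
Year 4: 3,924 × $18 = $70,632. Book value $96,812.
Accumulated through year 4 = $390,014 − $96,812 = $293,202.

$293,202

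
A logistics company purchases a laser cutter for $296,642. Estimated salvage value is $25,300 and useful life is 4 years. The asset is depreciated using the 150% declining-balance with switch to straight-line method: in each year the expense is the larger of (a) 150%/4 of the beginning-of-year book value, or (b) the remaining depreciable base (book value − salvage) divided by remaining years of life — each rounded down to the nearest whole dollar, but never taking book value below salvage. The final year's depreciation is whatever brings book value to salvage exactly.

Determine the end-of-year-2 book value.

$115,877

Depreciable base = $296,642 − $25,300 = $271,342.
Year 1: DB = ⌊$296,642 × 150%/4⌋ = $111,240; SL = ⌊$271,342/4⌋ = $67,835 → take DB $111,240. Book value $185,402.
Year 2: DB = ⌊$185,402 × 150%/4⌋ = $69,525; SL = ⌊$160,102/3⌋ = $53,367 → take DB $69,525. Book value $115,877.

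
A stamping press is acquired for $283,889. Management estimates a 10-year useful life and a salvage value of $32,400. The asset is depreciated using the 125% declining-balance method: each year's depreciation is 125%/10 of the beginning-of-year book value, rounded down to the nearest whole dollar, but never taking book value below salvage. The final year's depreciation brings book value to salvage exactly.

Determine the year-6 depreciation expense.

Depreciable base = $283,889 − $32,400 = $251,489.
Year 1: ⌊$283,889 × 125%/10⌋ = $35,486. Book value $248,403.
Year 2: ⌊$248,403 × 125%/10⌋ = $31,050. Book value $217,353.
Year 3: ⌊$217,353 × 125%/10⌋ = $27,169. Book value $190,184.
Year 4: ⌊$190,184 × 125%/10⌋ = $23,773. Book value $166,411.
Year 5: ⌊$166,411 × 125%/10⌋ = $20,801. Book value $145,610.
Year 6: ⌊$145,610 × 125%/10⌋ = $18,201. Book value $127,409.

$18,201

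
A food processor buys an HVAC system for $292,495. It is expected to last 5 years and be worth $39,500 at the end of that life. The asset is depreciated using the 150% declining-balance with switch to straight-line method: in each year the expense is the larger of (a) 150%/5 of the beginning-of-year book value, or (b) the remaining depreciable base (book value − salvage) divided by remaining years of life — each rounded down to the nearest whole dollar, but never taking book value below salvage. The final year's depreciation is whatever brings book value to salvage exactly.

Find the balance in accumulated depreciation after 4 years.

Depreciable base = $292,495 − $39,500 = $252,995.
Year 1: DB = ⌊$292,495 × 150%/5⌋ = $87,748; SL = ⌊$252,995/5⌋ = $50,599 → take DB $87,748. Book value $204,747.
Year 2: DB = ⌊$204,747 × 150%/5⌋ = $61,424; SL = ⌊$165,247/4⌋ = $41,311 → take DB $61,424. Book value $143,323.
Year 3: DB = ⌊$143,323 × 150%/5⌋ = $42,996; SL = ⌊$103,823/3⌋ = $34,607 → take DB $42,996. Book value $100,327.
Year 4: DB = ⌊$100,327 × 150%/5⌋ = $30,098; SL = ⌊$60,827/2⌋ = $30,413 → take SL $30,413. Book value $69,914.
Accumulated through year 4 = $292,495 − $69,914 = $222,581.

$222,581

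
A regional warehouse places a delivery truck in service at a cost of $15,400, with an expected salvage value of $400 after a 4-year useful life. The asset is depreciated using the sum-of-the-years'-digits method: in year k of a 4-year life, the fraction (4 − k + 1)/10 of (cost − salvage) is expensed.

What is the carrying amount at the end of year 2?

Depreciable base = $15,400 − $400 = $15,000.
Sum of the years' digits = 4+3+2+1 = 10.
Year 1: $15,000 × 4/10 = $6,000. Book value $9,400.
Year 2: $15,000 × 3/10 = $4,500. Book value $4,900.

$4,900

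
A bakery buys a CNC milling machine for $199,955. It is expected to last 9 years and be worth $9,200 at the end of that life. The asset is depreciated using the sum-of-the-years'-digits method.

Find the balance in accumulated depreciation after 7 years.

$178,038

Depreciable base = $199,955 − $9,200 = $190,755.
Sum of the years' digits = 9+8+7+6+5+4+3+2+1 = 45.
Year 1: $190,755 × 9/45 = $38,151. Book value $161,804.
Year 2: $190,755 × 8/45 = $33,912. Book value $127,892.
Year 3: $190,755 × 7/45 = $29,673. Book value $98,219.
Year 4: $190,755 × 6/45 = $25,434. Book value $72,785.
Year 5: $190,755 × 5/45 = $21,195. Book value $51,590.
Year 6: $190,755 × 4/45 = $16,956. Book value $34,634.
Year 7: $190,755 × 3/45 = $12,717. Book value $21,917.
Accumulated through year 7 = $199,955 − $21,917 = $178,038.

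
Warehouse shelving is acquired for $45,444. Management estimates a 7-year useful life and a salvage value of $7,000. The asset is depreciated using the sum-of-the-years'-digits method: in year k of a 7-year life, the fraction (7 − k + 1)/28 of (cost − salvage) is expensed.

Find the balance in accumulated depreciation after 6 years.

$37,071

Depreciable base = $45,444 − $7,000 = $38,444.
Sum of the years' digits = 7+6+5+4+3+2+1 = 28.
Year 1: $38,444 × 7/28 = $9,611. Book value $35,833.
Year 2: $38,444 × 6/28 = $8,238. Book value $27,595.
Year 3: $38,444 × 5/28 = $6,865. Book value $20,730.
Year 4: $38,444 × 4/28 = $5,492. Book value $15,238.
Year 5: $38,444 × 3/28 = $4,119. Book value $11,119.
Year 6: $38,444 × 2/28 = $2,746. Book value $8,373.
Accumulated through year 6 = $45,444 − $8,373 = $37,071.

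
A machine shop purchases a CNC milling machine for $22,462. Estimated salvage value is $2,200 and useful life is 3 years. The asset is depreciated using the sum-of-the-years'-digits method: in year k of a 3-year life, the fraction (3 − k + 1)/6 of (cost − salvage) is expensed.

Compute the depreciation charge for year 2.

Depreciable base = $22,462 − $2,200 = $20,262.
Sum of the years' digits = 3+2+1 = 6.
Year 1: $20,262 × 3/6 = $10,131. Book value $12,331.
Year 2: $20,262 × 2/6 = $6,754. Book value $5,577.

$6,754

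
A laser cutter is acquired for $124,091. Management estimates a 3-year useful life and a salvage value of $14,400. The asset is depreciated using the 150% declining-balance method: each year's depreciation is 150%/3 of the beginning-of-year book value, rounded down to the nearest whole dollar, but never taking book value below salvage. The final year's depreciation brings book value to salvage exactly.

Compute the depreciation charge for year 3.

$16,623

Depreciable base = $124,091 − $14,400 = $109,691.
Year 1: ⌊$124,091 × 150%/3⌋ = $62,045. Book value $62,046.
Year 2: ⌊$62,046 × 150%/3⌋ = $31,023. Book value $31,023.
Year 3 (final): $31,023 − $14,400 = $16,623. Book value $14,400.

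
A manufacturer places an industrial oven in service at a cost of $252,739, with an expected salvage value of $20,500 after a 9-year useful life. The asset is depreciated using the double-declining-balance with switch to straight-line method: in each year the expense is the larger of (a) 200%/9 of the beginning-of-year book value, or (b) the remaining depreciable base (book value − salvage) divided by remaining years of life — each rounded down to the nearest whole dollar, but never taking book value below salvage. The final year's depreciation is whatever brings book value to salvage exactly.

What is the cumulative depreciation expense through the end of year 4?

Depreciable base = $252,739 − $20,500 = $232,239.
Year 1: DB = ⌊$252,739 × 200%/9⌋ = $56,164; SL = ⌊$232,239/9⌋ = $25,804 → take DB $56,164. Book value $196,575.
Year 2: DB = ⌊$196,575 × 200%/9⌋ = $43,683; SL = ⌊$176,075/8⌋ = $22,009 → take DB $43,683. Book value $152,892.
Year 3: DB = ⌊$152,892 × 200%/9⌋ = $33,976; SL = ⌊$132,392/7⌋ = $18,913 → take DB $33,976. Book value $118,916.
Year 4: DB = ⌊$118,916 × 200%/9⌋ = $26,425; SL = ⌊$98,416/6⌋ = $16,402 → take DB $26,425. Book value $92,491.
Accumulated through year 4 = $252,739 − $92,491 = $160,248.

$160,248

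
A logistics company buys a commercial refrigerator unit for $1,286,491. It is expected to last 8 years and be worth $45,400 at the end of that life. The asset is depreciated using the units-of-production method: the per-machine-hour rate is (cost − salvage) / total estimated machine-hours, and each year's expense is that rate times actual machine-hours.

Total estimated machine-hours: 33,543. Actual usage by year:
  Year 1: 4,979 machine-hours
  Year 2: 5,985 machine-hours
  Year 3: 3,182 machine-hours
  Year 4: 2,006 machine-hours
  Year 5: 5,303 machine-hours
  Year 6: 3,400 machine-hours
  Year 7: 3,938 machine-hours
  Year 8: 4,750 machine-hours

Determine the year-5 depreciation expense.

$196,211

Depreciable base = $1,286,491 − $45,400 = $1,241,091.
Rate = $1,241,091 / 33,543 machine-hours = $37 per machine-hour.
Year 1: 4,979 × $37 = $184,223. Book value $1,102,268.
Year 2: 5,985 × $37 = $221,445. Book value $880,823.
Year 3: 3,182 × $37 = $117,734. Book value $763,089.
Year 4: 2,006 × $37 = $74,222. Book value $688,867.
Year 5: 5,303 × $37 = $196,211. Book value $492,656.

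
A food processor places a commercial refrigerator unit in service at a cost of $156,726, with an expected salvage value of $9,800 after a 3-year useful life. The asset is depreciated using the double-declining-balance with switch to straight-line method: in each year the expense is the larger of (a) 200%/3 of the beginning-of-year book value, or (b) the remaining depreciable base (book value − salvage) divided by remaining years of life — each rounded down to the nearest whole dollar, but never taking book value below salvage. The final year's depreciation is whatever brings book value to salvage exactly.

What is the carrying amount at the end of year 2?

Depreciable base = $156,726 − $9,800 = $146,926.
Year 1: DB = ⌊$156,726 × 200%/3⌋ = $104,484; SL = ⌊$146,926/3⌋ = $48,975 → take DB $104,484. Book value $52,242.
Year 2: DB = ⌊$52,242 × 200%/3⌋ = $34,828; SL = ⌊$42,442/2⌋ = $21,221 → take DB $34,828. Book value $17,414.

$17,414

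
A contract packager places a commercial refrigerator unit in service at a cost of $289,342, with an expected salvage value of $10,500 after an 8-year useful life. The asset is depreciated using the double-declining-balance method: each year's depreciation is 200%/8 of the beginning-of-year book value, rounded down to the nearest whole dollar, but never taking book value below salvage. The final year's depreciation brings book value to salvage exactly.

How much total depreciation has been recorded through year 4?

Depreciable base = $289,342 − $10,500 = $278,842.
Year 1: ⌊$289,342 × 200%/8⌋ = $72,335. Book value $217,007.
Year 2: ⌊$217,007 × 200%/8⌋ = $54,251. Book value $162,756.
Year 3: ⌊$162,756 × 200%/8⌋ = $40,689. Book value $122,067.
Year 4: ⌊$122,067 × 200%/8⌋ = $30,516. Book value $91,551.
Accumulated through year 4 = $289,342 − $91,551 = $197,791.

$197,791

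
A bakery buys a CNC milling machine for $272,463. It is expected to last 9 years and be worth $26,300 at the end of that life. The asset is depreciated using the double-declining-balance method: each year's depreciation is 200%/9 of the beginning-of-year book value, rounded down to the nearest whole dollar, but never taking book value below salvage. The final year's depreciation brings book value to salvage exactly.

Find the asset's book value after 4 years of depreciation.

Depreciable base = $272,463 − $26,300 = $246,163.
Year 1: ⌊$272,463 × 200%/9⌋ = $60,547. Book value $211,916.
Year 2: ⌊$211,916 × 200%/9⌋ = $47,092. Book value $164,824.
Year 3: ⌊$164,824 × 200%/9⌋ = $36,627. Book value $128,197.
Year 4: ⌊$128,197 × 200%/9⌋ = $28,488. Book value $99,709.

$99,709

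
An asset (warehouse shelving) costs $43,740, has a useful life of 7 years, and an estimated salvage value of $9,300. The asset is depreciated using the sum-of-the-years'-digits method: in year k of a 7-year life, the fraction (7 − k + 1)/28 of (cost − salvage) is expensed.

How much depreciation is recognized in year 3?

Depreciable base = $43,740 − $9,300 = $34,440.
Sum of the years' digits = 7+6+5+4+3+2+1 = 28.
Year 1: $34,440 × 7/28 = $8,610. Book value $35,130.
Year 2: $34,440 × 6/28 = $7,380. Book value $27,750.
Year 3: $34,440 × 5/28 = $6,150. Book value $21,600.

$6,150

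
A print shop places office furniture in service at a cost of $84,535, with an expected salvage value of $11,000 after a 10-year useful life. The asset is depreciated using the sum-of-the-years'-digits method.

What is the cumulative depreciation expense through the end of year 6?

$60,165

Depreciable base = $84,535 − $11,000 = $73,535.
Sum of the years' digits = 10+9+8+7+6+5+4+3+2+1 = 55.
Year 1: $73,535 × 10/55 = $13,370. Book value $71,165.
Year 2: $73,535 × 9/55 = $12,033. Book value $59,132.
Year 3: $73,535 × 8/55 = $10,696. Book value $48,436.
Year 4: $73,535 × 7/55 = $9,359. Book value $39,077.
Year 5: $73,535 × 6/55 = $8,022. Book value $31,055.
Year 6: $73,535 × 5/55 = $6,685. Book value $24,370.
Accumulated through year 6 = $84,535 − $24,370 = $60,165.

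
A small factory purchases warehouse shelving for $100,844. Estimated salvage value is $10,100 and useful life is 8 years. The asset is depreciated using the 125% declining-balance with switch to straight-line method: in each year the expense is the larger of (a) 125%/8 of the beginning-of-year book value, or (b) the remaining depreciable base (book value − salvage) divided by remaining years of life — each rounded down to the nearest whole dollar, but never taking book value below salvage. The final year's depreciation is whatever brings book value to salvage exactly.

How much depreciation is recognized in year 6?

Depreciable base = $100,844 − $10,100 = $90,744.
Year 1: DB = ⌊$100,844 × 125%/8⌋ = $15,756; SL = ⌊$90,744/8⌋ = $11,343 → take DB $15,756. Book value $85,088.
Year 2: DB = ⌊$85,088 × 125%/8⌋ = $13,295; SL = ⌊$74,988/7⌋ = $10,712 → take DB $13,295. Book value $71,793.
Year 3: DB = ⌊$71,793 × 125%/8⌋ = $11,217; SL = ⌊$61,693/6⌋ = $10,282 → take DB $11,217. Book value $60,576.
Year 4: DB = ⌊$60,576 × 125%/8⌋ = $9,465; SL = ⌊$50,476/5⌋ = $10,095 → take SL $10,095. Book value $50,481.
Year 5: DB = ⌊$50,481 × 125%/8⌋ = $7,887; SL = ⌊$40,381/4⌋ = $10,095 → take SL $10,095. Book value $40,386.
Year 6: DB = ⌊$40,386 × 125%/8⌋ = $6,310; SL = ⌊$30,286/3⌋ = $10,095 → take SL $10,095. Book value $30,291.

$10,095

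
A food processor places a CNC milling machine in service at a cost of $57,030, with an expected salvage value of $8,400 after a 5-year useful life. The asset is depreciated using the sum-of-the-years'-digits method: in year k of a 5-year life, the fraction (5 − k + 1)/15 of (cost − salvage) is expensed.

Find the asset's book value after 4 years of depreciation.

$11,642

Depreciable base = $57,030 − $8,400 = $48,630.
Sum of the years' digits = 5+4+3+2+1 = 15.
Year 1: $48,630 × 5/15 = $16,210. Book value $40,820.
Year 2: $48,630 × 4/15 = $12,968. Book value $27,852.
Year 3: $48,630 × 3/15 = $9,726. Book value $18,126.
Year 4: $48,630 × 2/15 = $6,484. Book value $11,642.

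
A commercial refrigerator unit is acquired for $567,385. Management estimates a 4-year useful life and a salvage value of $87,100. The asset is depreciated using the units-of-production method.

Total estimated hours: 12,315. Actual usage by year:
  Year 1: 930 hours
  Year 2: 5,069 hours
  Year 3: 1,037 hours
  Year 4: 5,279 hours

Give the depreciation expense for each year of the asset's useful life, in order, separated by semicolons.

$36,270; $197,691; $40,443; $205,881

Depreciable base = $567,385 − $87,100 = $480,285.
Rate = $480,285 / 12,315 hours = $39 per hour.
Year 1: 930 × $39 = $36,270. Book value $531,115.
Year 2: 5,069 × $39 = $197,691. Book value $333,424.
Year 3: 1,037 × $39 = $40,443. Book value $292,981.
Year 4: 5,279 × $39 = $205,881. Book value $87,100.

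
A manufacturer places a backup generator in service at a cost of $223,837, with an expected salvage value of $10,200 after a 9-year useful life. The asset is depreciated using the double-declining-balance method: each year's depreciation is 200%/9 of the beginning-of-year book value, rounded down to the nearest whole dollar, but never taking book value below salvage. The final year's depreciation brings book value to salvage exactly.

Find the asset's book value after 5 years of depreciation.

$63,711

Depreciable base = $223,837 − $10,200 = $213,637.
Year 1: ⌊$223,837 × 200%/9⌋ = $49,741. Book value $174,096.
Year 2: ⌊$174,096 × 200%/9⌋ = $38,688. Book value $135,408.
Year 3: ⌊$135,408 × 200%/9⌋ = $30,090. Book value $105,318.
Year 4: ⌊$105,318 × 200%/9⌋ = $23,404. Book value $81,914.
Year 5: ⌊$81,914 × 200%/9⌋ = $18,203. Book value $63,711.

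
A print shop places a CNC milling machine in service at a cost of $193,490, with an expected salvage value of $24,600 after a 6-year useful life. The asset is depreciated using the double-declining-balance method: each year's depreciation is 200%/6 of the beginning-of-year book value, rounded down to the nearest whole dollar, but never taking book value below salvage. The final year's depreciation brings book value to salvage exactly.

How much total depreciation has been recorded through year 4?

Depreciable base = $193,490 − $24,600 = $168,890.
Year 1: ⌊$193,490 × 200%/6⌋ = $64,496. Book value $128,994.
Year 2: ⌊$128,994 × 200%/6⌋ = $42,998. Book value $85,996.
Year 3: ⌊$85,996 × 200%/6⌋ = $28,665. Book value $57,331.
Year 4: ⌊$57,331 × 200%/6⌋ = $19,110. Book value $38,221.
Accumulated through year 4 = $193,490 − $38,221 = $155,269.

$155,269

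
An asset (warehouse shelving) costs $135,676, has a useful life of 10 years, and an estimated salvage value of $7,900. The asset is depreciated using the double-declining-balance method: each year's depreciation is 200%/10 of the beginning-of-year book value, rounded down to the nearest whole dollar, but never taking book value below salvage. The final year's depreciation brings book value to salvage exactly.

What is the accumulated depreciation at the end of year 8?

$112,912

Depreciable base = $135,676 − $7,900 = $127,776.
Year 1: ⌊$135,676 × 200%/10⌋ = $27,135. Book value $108,541.
Year 2: ⌊$108,541 × 200%/10⌋ = $21,708. Book value $86,833.
Year 3: ⌊$86,833 × 200%/10⌋ = $17,366. Book value $69,467.
Year 4: ⌊$69,467 × 200%/10⌋ = $13,893. Book value $55,574.
Year 5: ⌊$55,574 × 200%/10⌋ = $11,114. Book value $44,460.
Year 6: ⌊$44,460 × 200%/10⌋ = $8,892. Book value $35,568.
Year 7: ⌊$35,568 × 200%/10⌋ = $7,113. Book value $28,455.
Year 8: ⌊$28,455 × 200%/10⌋ = $5,691. Book value $22,764.
Accumulated through year 8 = $135,676 − $22,764 = $112,912.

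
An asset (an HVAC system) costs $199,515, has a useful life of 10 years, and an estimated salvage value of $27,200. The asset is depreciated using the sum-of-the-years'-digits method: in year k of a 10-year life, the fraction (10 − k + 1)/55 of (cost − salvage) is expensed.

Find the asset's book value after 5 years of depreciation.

Depreciable base = $199,515 − $27,200 = $172,315.
Sum of the years' digits = 10+9+8+7+6+5+4+3+2+1 = 55.
Year 1: $172,315 × 10/55 = $31,330. Book value $168,185.
Year 2: $172,315 × 9/55 = $28,197. Book value $139,988.
Year 3: $172,315 × 8/55 = $25,064. Book value $114,924.
Year 4: $172,315 × 7/55 = $21,931. Book value $92,993.
Year 5: $172,315 × 6/55 = $18,798. Book value $74,195.

$74,195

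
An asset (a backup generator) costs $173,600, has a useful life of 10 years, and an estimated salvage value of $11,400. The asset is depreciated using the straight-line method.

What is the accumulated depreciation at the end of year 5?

$81,100

Depreciable base = $173,600 − $11,400 = $162,200.
Annual expense = $162,200 / 10 = $16,220.
End of year 1: book value $157,380.
End of year 2: book value $141,160.
End of year 3: book value $124,940.
End of year 4: book value $108,720.
End of year 5: book value $92,500.
Accumulated through year 5 = $173,600 − $92,500 = $81,100.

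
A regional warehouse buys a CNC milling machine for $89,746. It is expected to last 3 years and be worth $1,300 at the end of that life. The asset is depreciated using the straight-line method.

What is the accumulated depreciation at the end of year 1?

Depreciable base = $89,746 − $1,300 = $88,446.
Annual expense = $88,446 / 3 = $29,482.
End of year 1: book value $60,264.
Accumulated through year 1 = $89,746 − $60,264 = $29,482.

$29,482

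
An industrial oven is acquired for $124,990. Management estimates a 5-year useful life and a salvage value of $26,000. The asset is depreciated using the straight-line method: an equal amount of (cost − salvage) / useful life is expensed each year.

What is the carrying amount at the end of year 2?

Depreciable base = $124,990 − $26,000 = $98,990.
Annual expense = $98,990 / 5 = $19,798.
End of year 1: book value $105,192.
End of year 2: book value $85,394.

$85,394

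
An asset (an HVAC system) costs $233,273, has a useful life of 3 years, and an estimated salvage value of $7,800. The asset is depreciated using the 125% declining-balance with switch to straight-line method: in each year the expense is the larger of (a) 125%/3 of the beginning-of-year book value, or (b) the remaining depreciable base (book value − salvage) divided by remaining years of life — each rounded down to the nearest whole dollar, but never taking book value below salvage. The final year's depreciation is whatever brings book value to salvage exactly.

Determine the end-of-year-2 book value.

Depreciable base = $233,273 − $7,800 = $225,473.
Year 1: DB = ⌊$233,273 × 125%/3⌋ = $97,197; SL = ⌊$225,473/3⌋ = $75,157 → take DB $97,197. Book value $136,076.
Year 2: DB = ⌊$136,076 × 125%/3⌋ = $56,698; SL = ⌊$128,276/2⌋ = $64,138 → take SL $64,138. Book value $71,938.

$71,938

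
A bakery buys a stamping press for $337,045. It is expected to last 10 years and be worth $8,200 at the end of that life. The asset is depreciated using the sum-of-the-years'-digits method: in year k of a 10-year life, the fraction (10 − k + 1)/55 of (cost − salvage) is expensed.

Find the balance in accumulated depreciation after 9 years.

Depreciable base = $337,045 − $8,200 = $328,845.
Sum of the years' digits = 10+9+8+7+6+5+4+3+2+1 = 55.
Year 1: $328,845 × 10/55 = $59,790. Book value $277,255.
Year 2: $328,845 × 9/55 = $53,811. Book value $223,444.
Year 3: $328,845 × 8/55 = $47,832. Book value $175,612.
Year 4: $328,845 × 7/55 = $41,853. Book value $133,759.
Year 5: $328,845 × 6/55 = $35,874. Book value $97,885.
Year 6: $328,845 × 5/55 = $29,895. Book value $67,990.
Year 7: $328,845 × 4/55 = $23,916. Book value $44,074.
Year 8: $328,845 × 3/55 = $17,937. Book value $26,137.
Year 9: $328,845 × 2/55 = $11,958. Book value $14,179.
Accumulated through year 9 = $337,045 − $14,179 = $322,866.

$322,866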